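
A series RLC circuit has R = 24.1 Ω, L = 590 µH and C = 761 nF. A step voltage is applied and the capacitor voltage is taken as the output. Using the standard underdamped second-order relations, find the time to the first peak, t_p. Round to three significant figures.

For a series RLC circuit (capacitor voltage as output), ω_n = 1/√(LC) = 1/√(590 µH · 761 nF) = 47200 rad/s.
ζ = (R/2)·√(C/L) = (24.1/2)·√(761 nF/590 µH) = 0.433.
The damped frequency ω_d = ω_n√(1−ζ²) = 42500 rad/s. t_p = π/ω_d = 0.0000738 s.

t_p ≈ 0.0000738 s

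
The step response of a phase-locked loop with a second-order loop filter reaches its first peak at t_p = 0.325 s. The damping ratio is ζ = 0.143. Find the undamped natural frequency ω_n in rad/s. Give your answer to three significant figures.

Peak time t_p = π/ω_d, so ω_d = π/t_p = π/0.325 = 9.67 rad/s.
ω_n = ω_d/√(1−ζ²) = 9.67/√0.980 = 9.77 rad/s.

ω_n ≈ 9.77 rad/s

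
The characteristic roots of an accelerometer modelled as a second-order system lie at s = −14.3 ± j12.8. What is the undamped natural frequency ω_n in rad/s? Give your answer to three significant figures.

With σ = 14.3, ω_d = 12.8: ω_n = √(σ²+ω_d²) = 19.2 rad/s, ζ = σ/ω_n = 0.745.

ω_n ≈ 19.2 rad/s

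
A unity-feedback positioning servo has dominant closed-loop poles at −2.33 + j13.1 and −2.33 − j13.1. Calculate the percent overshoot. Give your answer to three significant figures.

|pole| = ω_n = √(2.33² + 13.1²) = 13.3 rad/s; ζ = cos θ = σ/ω_n = 0.175.
Overshoot: exp(−π·0.175/√(1−0.175²)) = 0.572, i.e. 57.2%.

%OS ≈ 57.2%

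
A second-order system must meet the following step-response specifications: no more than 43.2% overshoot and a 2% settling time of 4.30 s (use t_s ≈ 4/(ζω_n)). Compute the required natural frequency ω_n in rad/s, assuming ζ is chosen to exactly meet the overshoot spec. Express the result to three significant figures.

From %OS = 100·exp(−πζ/√(1−ζ²)), invert to get ζ = −ln(OS)/√(π² + ln²(OS)) with OS = 0.432.
−ln 0.432 = 0.8393, so ζ = 0.8393/√(π² + 0.7045) = 0.258.
Then ω_n = 4/(ζ t_s) = 4/(0.258 × 4.30) = 3.60 rad/s.

ω_n ≈ 3.60 rad/s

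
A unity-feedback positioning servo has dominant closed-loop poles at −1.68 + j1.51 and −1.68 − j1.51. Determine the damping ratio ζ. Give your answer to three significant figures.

The poles are at −σ ± jω_d with σ = 1.68 and ω_d = 1.51, so ω_n = √(σ²+ω_d²) = 2.26 rad/s and ζ = σ/ω_n = 0.744.

ζ ≈ 0.744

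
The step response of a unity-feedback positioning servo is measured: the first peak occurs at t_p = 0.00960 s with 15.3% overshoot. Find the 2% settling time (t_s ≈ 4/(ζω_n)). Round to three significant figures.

t_s ≈ 0.0205 s

ζ from %OS: ζ = |ln 0.153|/√(π²+ln²0.153) = 0.513.
From t_p = π/ω_d, ω_d = π/0.00960 = 327 rad/s, so ω_n = ω_d/√(1−ζ²) = 381 rad/s.
t_s ≈ 4/(ζω_n) = 4/(0.513·381) = 0.0205 s.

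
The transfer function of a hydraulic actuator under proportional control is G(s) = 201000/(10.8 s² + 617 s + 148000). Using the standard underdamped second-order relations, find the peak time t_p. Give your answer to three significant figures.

Dividing through by 10.8: denominator becomes s² + 57.13 s + 13700.
So ω_n = √13700 = 117 rad/s and ζ = 57.13/(2·117) = 0.244.
ω_d = 117·√(1 − 0.244²) = 114 rad/s. t_p = π/ω_d = 0.0277 s.

t_p ≈ 0.0277 s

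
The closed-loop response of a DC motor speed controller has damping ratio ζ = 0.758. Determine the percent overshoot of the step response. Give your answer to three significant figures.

%OS ≈ 2.60%

For an underdamped second-order system, %OS = 100·exp(−πζ/√(1−ζ²)).
πζ/√(1−ζ²) = π·0.758/√(1−0.575) = 3.651, so %OS = 100·e^(−3.651) = 2.60%.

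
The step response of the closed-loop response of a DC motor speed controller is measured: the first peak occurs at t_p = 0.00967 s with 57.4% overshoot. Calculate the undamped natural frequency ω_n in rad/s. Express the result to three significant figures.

From the overshoot, ζ = −ln(OS)/√(π²+ln²(OS)) = 0.174.
t_p = π/ω_d ⇒ ω_d = 325 rad/s; then ω_n = ω_d/√(1−ζ²) = 330 rad/s.

ω_n ≈ 330 rad/s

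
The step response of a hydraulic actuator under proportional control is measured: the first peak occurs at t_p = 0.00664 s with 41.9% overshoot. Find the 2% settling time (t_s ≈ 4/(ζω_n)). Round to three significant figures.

t_s ≈ 0.0305 s

ζ from %OS: ζ = |ln 0.419|/√(π²+ln²0.419) = 0.267.
From t_p = π/ω_d, ω_d = π/0.00664 = 473 rad/s, so ω_n = ω_d/√(1−ζ²) = 491 rad/s.
t_s ≈ 4/(ζω_n) = 4/(0.267·491) = 0.0305 s.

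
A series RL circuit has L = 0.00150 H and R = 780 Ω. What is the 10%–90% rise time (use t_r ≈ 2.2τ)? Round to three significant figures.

t_r ≈ 0.00000423 s

τ = L/R = 0.00150/780 = 0.00000192 s.
t_r ≈ 2.2τ = 0.00000423 s.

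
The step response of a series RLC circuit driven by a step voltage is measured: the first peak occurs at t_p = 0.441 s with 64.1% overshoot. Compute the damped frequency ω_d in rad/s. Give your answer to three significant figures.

t_p = π/ω_d, so ω_d = π/0.441 = 7.12 rad/s.

ω_d ≈ 7.12 rad/s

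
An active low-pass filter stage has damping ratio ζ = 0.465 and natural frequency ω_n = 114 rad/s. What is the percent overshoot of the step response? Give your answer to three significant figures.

%OS ≈ 19.2%

For an underdamped second-order system, %OS = 100·exp(−πζ/√(1−ζ²)).
πζ/√(1−ζ²) = π·0.465/√(1−0.216) = 1.650, so %OS = 100·e^(−1.650) = 19.2%.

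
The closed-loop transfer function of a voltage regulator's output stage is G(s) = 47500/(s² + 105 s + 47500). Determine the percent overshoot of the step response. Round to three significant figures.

Comparing the denominator to s² + 2ζω_n s + ω_n²: ω_n = √47500 = 218 rad/s, and 2ζω_n = 105 so ζ = 105/(2·218) = 0.241.
Overshoot: exp(−π·0.241/√(1−0.241²)) = 0.459, i.e. 45.9%.

%OS ≈ 45.9%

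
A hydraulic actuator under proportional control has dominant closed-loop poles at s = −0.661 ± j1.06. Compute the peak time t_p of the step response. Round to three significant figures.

t_p ≈ 2.96 s

t_p = π/ω_d with ω_d = 1.06 (the imaginary part), so t_p = 2.96 s.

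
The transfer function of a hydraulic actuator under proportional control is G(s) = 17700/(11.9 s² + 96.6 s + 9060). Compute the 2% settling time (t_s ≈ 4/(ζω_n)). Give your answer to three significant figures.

t_s ≈ 0.986 s

Dividing through by 11.9: denominator becomes s² + 8.118 s + 761.3.
So ω_n = √761.3 = 27.6 rad/s and ζ = 8.118/(2·27.6) = 0.147.
t_s ≈ 4/(ζω_n) = 0.986 s.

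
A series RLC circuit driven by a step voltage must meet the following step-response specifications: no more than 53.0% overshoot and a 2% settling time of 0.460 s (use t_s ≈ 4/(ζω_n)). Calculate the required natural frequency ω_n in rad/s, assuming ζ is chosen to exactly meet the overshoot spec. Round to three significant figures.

ω_n ≈ 43.9 rad/s

Inverting the overshoot relation: ζ = |ln 0.530|/√(π² + ln²0.530) = 0.198.
Then ω_n = 4/(ζ t_s) = 4/(0.198 × 0.460) = 43.9 rad/s.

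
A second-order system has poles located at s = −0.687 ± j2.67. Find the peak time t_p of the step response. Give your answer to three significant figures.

t_p ≈ 1.18 s

t_p = π/ω_d with ω_d = 2.67 (the imaginary part), so t_p = 1.18 s.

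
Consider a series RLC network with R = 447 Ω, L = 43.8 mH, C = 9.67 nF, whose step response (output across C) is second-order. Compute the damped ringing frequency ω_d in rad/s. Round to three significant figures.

For a series RLC circuit (capacitor voltage as output), ω_n = 1/√(LC) = 1/√(43.8 mH · 9.67 nF) = 48600 rad/s.
ζ = (R/2)·√(C/L) = (447/2)·√(9.67 nF/43.8 mH) = 0.105.
The damped frequency ω_d = ω_n√(1−ζ²) = 48300 rad/s.

ω_d ≈ 48300 rad/s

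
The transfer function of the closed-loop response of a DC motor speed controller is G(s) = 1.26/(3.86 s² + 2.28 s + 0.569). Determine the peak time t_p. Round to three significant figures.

t_p ≈ 12.8 s

Dividing through by 3.86: denominator becomes s² + 0.5907 s + 0.1474.
So ω_n = √0.1474 = 0.384 rad/s and ζ = 0.5907/(2·0.384) = 0.769.
The damped frequency ω_d = ω_n√(1−ζ²) = 0.245 rad/s. t_p = π/ω_d = 12.8 s.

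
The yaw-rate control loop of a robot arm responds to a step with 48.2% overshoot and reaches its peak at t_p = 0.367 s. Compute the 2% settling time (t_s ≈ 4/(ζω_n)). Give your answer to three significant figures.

t_s ≈ 2.01 s

From the overshoot, ζ = −ln(OS)/√(π²+ln²(OS)) = 0.226.
From t_p = π/ω_d, ω_d = π/0.367 = 8.56 rad/s, so ω_n = ω_d/√(1−ζ²) = 8.79 rad/s.
t_s ≈ 4/(ζω_n) = 4/(0.226·8.79) = 2.01 s.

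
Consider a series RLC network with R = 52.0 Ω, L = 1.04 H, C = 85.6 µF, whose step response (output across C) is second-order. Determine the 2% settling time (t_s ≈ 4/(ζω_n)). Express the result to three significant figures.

For a series RLC circuit (capacitor voltage as output), ω_n = 1/√(LC) = 1/√(1.04 H · 85.6 µF) = 106 rad/s.
ζ = (R/2)·√(C/L) = (52.0/2)·√(85.6 µF/1.04 H) = 0.236.
t_s ≈ 4/(ζω_n) = 0.160 s.

t_s ≈ 0.160 s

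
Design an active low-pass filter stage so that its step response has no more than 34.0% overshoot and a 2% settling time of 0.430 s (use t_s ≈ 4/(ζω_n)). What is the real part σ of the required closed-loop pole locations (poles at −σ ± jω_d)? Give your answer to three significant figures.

The settling-time spec alone fixes σ = ζω_n = 4/t_s = 4/0.430 = 9.30.
(Overshoot then fixes ζ = 0.325 and hence ω_d = σ·√(1−ζ²)/ζ = 27.1 rad/s.)

σ ≈ 9.30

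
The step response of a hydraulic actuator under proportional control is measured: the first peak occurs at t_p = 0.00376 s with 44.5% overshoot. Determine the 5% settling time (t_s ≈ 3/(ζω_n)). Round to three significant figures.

ζ from %OS: ζ = |ln 0.445|/√(π²+ln²0.445) = 0.250.
From t_p = π/ω_d, ω_d = π/0.00376 = 836 rad/s, so ω_n = ω_d/√(1−ζ²) = 863 rad/s.
t_s ≈ 3/(ζω_n) = 3/(0.250·863) = 0.0139 s.

t_s ≈ 0.0139 s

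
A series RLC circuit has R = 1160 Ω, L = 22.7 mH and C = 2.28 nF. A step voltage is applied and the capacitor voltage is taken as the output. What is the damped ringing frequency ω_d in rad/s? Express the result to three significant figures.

ω_d ≈ 137000 rad/s

For a series RLC circuit (capacitor voltage as output), ω_n = 1/√(LC) = 1/√(22.7 mH · 2.28 nF) = 139000 rad/s.
ζ = (R/2)·√(C/L) = (1160/2)·√(2.28 nF/22.7 mH) = 0.184.
ω_d = 139000·√(1 − 0.184²) = 137000 rad/s.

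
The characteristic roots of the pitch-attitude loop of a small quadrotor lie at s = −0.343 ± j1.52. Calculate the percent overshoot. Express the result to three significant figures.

%OS ≈ 49.2%

With σ = 0.343, ω_d = 1.52: ω_n = √(σ²+ω_d²) = 1.56 rad/s, ζ = σ/ω_n = 0.220.
%OS = 100·exp(−πζ/√(1−ζ²)) = 49.2%.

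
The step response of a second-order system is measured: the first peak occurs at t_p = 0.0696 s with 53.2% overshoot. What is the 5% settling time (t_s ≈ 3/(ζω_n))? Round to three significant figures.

t_s ≈ 0.331 s

The overshoot fixes ζ = −ln(OS)/√(π²+ln²(OS)) = 0.197.
t_p = π/ω_d ⇒ ω_d = 45.1 rad/s; then ω_n = ω_d/√(1−ζ²) = 46.0 rad/s.
t_s ≈ 3/(ζω_n) = 3/(0.197·46.0) = 0.331 s.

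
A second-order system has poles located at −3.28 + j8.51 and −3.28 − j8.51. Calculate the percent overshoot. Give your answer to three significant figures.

The poles are at −σ ± jω_d with σ = 3.28 and ω_d = 8.51, so ω_n = √(σ²+ω_d²) = 9.12 rad/s and ζ = σ/ω_n = 0.360.
%OS = 100·exp(−πζ/√(1−ζ²)) = 29.8%.

%OS ≈ 29.8%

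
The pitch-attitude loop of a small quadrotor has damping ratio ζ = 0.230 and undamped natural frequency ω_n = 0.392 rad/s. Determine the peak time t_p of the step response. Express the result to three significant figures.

t_p ≈ 8.24 s

The damped frequency is ω_d = ω_n√(1−ζ²) = 0.392·√(1−0.0529) = 0.381 rad/s.
Peak time t_p = π/ω_d = π/0.381 = 8.24 s.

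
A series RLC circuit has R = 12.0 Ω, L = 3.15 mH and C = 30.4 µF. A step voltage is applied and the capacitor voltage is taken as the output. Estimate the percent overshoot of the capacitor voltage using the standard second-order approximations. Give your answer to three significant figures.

%OS ≈ 10.1%

For a series RLC circuit (capacitor voltage as output), ω_n = 1/√(LC) = 1/√(3.15 mH · 30.4 µF) = 3230 rad/s.
ζ = (R/2)·√(C/L) = (12.0/2)·√(30.4 µF/3.15 mH) = 0.589.
%OS = 100·exp(−πζ/√(1−ζ²)) = 10.1%.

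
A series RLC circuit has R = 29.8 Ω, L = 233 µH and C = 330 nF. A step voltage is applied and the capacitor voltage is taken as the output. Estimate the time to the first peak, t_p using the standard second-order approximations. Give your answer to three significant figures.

For a series RLC circuit (capacitor voltage as output), ω_n = 1/√(LC) = 1/√(233 µH · 330 nF) = 114000 rad/s.
ζ = (R/2)·√(C/L) = (29.8/2)·√(330 nF/233 µH) = 0.561.
ω_d = 114000·√(1 − 0.561²) = 94400 rad/s. t_p = π/ω_d = 0.0000333 s.

t_p ≈ 0.0000333 s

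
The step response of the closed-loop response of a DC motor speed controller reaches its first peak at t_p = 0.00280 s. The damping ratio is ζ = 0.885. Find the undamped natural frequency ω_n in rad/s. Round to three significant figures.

ω_n ≈ 2410 rad/s

Peak time t_p = π/ω_d, so ω_d = π/t_p = π/0.00280 = 1120 rad/s.
ω_n = ω_d/√(1−ζ²) = 1120/√0.217 = 2410 rad/s.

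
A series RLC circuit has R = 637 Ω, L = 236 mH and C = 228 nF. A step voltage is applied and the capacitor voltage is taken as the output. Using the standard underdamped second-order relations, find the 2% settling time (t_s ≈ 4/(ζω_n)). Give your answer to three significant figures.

For a series RLC circuit (capacitor voltage as output), ω_n = 1/√(LC) = 1/√(236 mH · 228 nF) = 4310 rad/s.
ζ = (R/2)·√(C/L) = (637/2)·√(228 nF/236 mH) = 0.313.
t_s ≈ 4/(ζω_n) = 0.00296 s.

t_s ≈ 0.00296 s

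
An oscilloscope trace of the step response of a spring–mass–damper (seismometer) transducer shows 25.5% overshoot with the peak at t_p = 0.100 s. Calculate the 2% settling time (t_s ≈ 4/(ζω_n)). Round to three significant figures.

t_s ≈ 0.293 s

The overshoot fixes ζ = −ln(OS)/√(π²+ln²(OS)) = 0.399.
t_p = π/ω_d ⇒ ω_d = 31.4 rad/s; then ω_n = ω_d/√(1−ζ²) = 34.3 rad/s.
t_s ≈ 4/(ζω_n) = 4/(0.399·34.3) = 0.293 s.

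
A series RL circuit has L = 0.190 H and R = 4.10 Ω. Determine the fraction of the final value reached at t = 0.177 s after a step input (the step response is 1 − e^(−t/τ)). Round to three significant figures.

y/y_∞ ≈ 0.978

τ = L/R = 0.190/4.10 = 0.0463 s.
y(t)/y_∞ = 1 − e^(−t/τ) = 1 − e^(−0.177/0.0463) = 1 − e^(−3.82) = 0.978.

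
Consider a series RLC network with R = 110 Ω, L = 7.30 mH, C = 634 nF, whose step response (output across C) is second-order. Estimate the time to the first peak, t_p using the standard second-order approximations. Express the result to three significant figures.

For a series RLC circuit (capacitor voltage as output), ω_n = 1/√(LC) = 1/√(7.30 mH · 634 nF) = 14700 rad/s.
ζ = (R/2)·√(C/L) = (110/2)·√(634 nF/7.30 mH) = 0.513.
ω_d = 14700·√(1 − 0.513²) = 12600 rad/s. t_p = π/ω_d = 0.000249 s.

t_p ≈ 0.000249 s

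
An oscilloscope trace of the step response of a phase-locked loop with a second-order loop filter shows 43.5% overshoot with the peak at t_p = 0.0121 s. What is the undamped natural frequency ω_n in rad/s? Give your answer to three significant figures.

ω_n ≈ 269 rad/s

From the overshoot, ζ = −ln(OS)/√(π²+ln²(OS)) = 0.256.
From t_p = π/ω_d, ω_d = π/0.0121 = 260 rad/s, so ω_n = ω_d/√(1−ζ²) = 269 rad/s.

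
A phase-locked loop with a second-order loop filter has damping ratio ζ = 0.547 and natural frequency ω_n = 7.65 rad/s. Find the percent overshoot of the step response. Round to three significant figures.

%OS ≈ 12.8%

For an underdamped second-order system, %OS = 100·exp(−πζ/√(1−ζ²)).
πζ/√(1−ζ²) = π·0.547/√(1−0.299) = 2.053, so %OS = 100·e^(−2.053) = 12.8%.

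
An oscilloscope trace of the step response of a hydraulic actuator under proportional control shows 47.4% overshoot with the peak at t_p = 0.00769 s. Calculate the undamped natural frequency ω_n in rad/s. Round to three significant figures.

ζ from %OS: ζ = |ln 0.474|/√(π²+ln²0.474) = 0.231.
t_p = π/ω_d ⇒ ω_d = 409 rad/s; then ω_n = ω_d/√(1−ζ²) = 420 rad/s.

ω_n ≈ 420 rad/s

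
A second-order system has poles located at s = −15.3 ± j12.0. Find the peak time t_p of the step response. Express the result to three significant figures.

t_p = π/ω_d with ω_d = 12.0 (the imaginary part), so t_p = 0.262 s.

t_p ≈ 0.262 s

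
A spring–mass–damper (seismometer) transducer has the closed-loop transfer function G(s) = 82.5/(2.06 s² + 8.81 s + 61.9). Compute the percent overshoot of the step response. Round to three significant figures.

Dividing through by 2.06: denominator becomes s² + 4.277 s + 30.05.
So ω_n = √30.05 = 5.48 rad/s and ζ = 4.277/(2·5.48) = 0.390.
%OS = 100 e^{−πζ/√(1−ζ²)} with ζ = 0.390 gives 26.4%.

%OS ≈ 26.4%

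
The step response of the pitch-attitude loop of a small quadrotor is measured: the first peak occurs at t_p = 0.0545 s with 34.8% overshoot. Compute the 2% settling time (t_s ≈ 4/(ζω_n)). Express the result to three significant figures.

t_s ≈ 0.207 s

The overshoot fixes ζ = −ln(OS)/√(π²+ln²(OS)) = 0.318.
From t_p = π/ω_d, ω_d = π/0.0545 = 57.6 rad/s, so ω_n = ω_d/√(1−ζ²) = 60.8 rad/s.
t_s ≈ 4/(ζω_n) = 4/(0.318·60.8) = 0.207 s.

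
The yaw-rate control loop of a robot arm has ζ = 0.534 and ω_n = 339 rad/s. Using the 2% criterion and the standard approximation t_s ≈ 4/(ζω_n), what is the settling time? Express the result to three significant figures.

t_s ≈ 0.0221 s

t_s ≈ 4/(ζω_n) = 4/(0.534 × 339) = 0.0221 s.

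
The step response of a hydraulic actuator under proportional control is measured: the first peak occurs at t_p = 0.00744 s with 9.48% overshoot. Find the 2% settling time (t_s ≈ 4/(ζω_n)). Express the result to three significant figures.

t_s ≈ 0.0126 s

From the overshoot, ζ = −ln(OS)/√(π²+ln²(OS)) = 0.600.
From t_p = π/ω_d, ω_d = π/0.00744 = 422 rad/s, so ω_n = ω_d/√(1−ζ²) = 528 rad/s.
t_s ≈ 4/(ζω_n) = 4/(0.600·528) = 0.0126 s.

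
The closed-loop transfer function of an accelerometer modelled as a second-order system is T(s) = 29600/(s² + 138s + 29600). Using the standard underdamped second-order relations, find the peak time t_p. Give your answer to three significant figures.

ω_n = √29600 = 172 rad/s; ζ = 138/(2·172) = 0.401.
ω_d = 172·√(1 − 0.401²) = 158 rad/s. Then t_p = π/ω_d = 0.0199 s.

t_p ≈ 0.0199 s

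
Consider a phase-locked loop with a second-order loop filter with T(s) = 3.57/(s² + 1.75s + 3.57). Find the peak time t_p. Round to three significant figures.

Comparing the denominator to s² + 2ζω_n s + ω_n²: ω_n = √3.57 = 1.89 rad/s, and 2ζω_n = 1.75 so ζ = 1.75/(2·1.89) = 0.463.
ω_d = 1.89·√(1 − 0.463²) = 1.67 rad/s. Then t_p = π/ω_d = 1.88 s.

t_p ≈ 1.88 s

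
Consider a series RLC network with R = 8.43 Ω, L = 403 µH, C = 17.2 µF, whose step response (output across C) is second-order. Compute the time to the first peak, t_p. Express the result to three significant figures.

For a series RLC circuit (capacitor voltage as output), ω_n = 1/√(LC) = 1/√(403 µH · 17.2 µF) = 12000 rad/s.
ζ = (R/2)·√(C/L) = (8.43/2)·√(17.2 µF/403 µH) = 0.871.
ω_d = ω_n√(1−ζ²) = 5910 rad/s. t_p = π/ω_d = 0.000532 s.

t_p ≈ 0.000532 s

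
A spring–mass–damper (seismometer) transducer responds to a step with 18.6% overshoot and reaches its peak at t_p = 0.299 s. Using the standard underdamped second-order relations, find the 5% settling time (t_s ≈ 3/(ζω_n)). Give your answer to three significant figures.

ζ from %OS: ζ = |ln 0.186|/√(π²+ln²0.186) = 0.472.
t_p = π/ω_d ⇒ ω_d = 10.5 rad/s; then ω_n = ω_d/√(1−ζ²) = 11.9 rad/s.
t_s ≈ 3/(ζω_n) = 3/(0.472·11.9) = 0.533 s.

t_s ≈ 0.533 s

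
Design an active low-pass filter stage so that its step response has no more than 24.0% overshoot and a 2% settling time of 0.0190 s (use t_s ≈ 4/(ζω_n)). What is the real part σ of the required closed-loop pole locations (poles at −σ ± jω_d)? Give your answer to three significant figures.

σ ≈ 211

The settling-time spec alone fixes σ = ζω_n = 4/t_s = 4/0.0190 = 211.
(Overshoot then fixes ζ = 0.414 and hence ω_d = σ·√(1−ζ²)/ζ = 463 rad/s.)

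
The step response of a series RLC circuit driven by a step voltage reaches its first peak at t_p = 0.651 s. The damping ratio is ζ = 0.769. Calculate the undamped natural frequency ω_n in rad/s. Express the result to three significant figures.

ω_n ≈ 7.55 rad/s

Peak time t_p = π/ω_d, so ω_d = π/t_p = π/0.651 = 4.83 rad/s.
ω_n = ω_d/√(1−ζ²) = 4.83/√0.409 = 7.55 rad/s.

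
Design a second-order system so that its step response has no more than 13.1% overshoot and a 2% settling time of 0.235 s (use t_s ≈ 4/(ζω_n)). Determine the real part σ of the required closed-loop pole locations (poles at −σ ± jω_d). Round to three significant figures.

The settling-time spec alone fixes σ = ζω_n = 4/t_s = 4/0.235 = 17.0.
(Overshoot then fixes ζ = 0.543 and hence ω_d = σ·√(1−ζ²)/ζ = 26.3 rad/s.)

σ ≈ 17.0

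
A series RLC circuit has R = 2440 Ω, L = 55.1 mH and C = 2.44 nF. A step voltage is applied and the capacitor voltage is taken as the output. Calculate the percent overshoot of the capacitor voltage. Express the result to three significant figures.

For a series RLC circuit (capacitor voltage as output), ω_n = 1/√(LC) = 1/√(55.1 mH · 2.44 nF) = 86200 rad/s.
ζ = (R/2)·√(C/L) = (2440/2)·√(2.44 nF/55.1 mH) = 0.257.
%OS = 100 e^{−πζ/√(1−ζ²)} with ζ = 0.257 gives 43.4%.

%OS ≈ 43.4%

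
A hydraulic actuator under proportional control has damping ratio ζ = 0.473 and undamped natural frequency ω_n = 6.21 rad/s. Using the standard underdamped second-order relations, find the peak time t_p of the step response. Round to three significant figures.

The damped frequency is ω_d = ω_n√(1−ζ²) = 6.21·√(1−0.224) = 5.47 rad/s.
Peak time t_p = π/ω_d = π/5.47 = 0.574 s.

t_p ≈ 0.574 s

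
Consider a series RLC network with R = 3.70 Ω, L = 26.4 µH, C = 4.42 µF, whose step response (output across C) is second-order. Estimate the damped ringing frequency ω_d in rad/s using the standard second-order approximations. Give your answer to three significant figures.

ω_d ≈ 60500 rad/s

For a series RLC circuit (capacitor voltage as output), ω_n = 1/√(LC) = 1/√(26.4 µH · 4.42 µF) = 92600 rad/s.
ζ = (R/2)·√(C/L) = (3.70/2)·√(4.42 µF/26.4 µH) = 0.757.
ω_d = 92600·√(1 − 0.757²) = 60500 rad/s.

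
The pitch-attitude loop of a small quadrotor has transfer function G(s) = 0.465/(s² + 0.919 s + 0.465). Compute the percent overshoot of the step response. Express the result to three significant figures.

Matching coefficients with s² + 2ζω_n s + ω_n² gives ω_n² = 0.465 ⇒ ω_n = 0.682 rad/s, and ζ = 0.919/(2ω_n) = 0.674.
%OS = 100 e^{−πζ/√(1−ζ²)} with ζ = 0.674 gives 5.70%.

%OS ≈ 5.70%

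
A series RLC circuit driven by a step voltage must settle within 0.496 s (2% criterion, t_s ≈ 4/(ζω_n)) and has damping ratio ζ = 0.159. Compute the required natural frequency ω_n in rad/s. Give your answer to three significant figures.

Rearranging t_s ≈ 4/(ζω_n) gives ω_n = 4/(ζ·t_s) = 4/(0.159 × 0.496) = 50.7 rad/s.

ω_n ≈ 50.7 rad/s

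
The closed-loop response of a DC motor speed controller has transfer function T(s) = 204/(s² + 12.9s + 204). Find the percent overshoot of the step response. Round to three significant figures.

Comparing the denominator to s² + 2ζω_n s + ω_n²: ω_n = √204 = 14.3 rad/s, and 2ζω_n = 12.9 so ζ = 12.9/(2·14.3) = 0.452.
%OS = 100·exp(−πζ/√(1−ζ²)) = 20.4%.

%OS ≈ 20.4%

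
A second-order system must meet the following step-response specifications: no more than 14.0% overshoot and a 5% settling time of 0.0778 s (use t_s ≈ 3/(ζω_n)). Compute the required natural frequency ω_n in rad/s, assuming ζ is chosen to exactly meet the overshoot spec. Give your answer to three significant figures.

ω_n ≈ 72.7 rad/s

ζ = −ln(OS)/√(π² + (ln OS)²). With OS = 0.140, ln OS = −1.966 and ζ = 1.966/3.706 = 0.531.
Then ω_n = 3/(ζ t_s) = 3/(0.531 × 0.0778) = 72.7 rad/s.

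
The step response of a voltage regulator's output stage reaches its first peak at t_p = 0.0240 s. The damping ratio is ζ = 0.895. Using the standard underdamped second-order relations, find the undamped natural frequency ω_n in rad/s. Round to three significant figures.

Peak time t_p = π/ω_d, so ω_d = π/t_p = π/0.0240 = 131 rad/s.
ω_n = ω_d/√(1−ζ²) = 131/√0.199 = 293 rad/s.

ω_n ≈ 293 rad/s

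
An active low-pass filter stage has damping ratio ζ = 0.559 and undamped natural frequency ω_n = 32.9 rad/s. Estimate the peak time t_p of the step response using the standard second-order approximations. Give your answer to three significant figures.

t_p ≈ 0.115 s

The damped frequency is ω_d = ω_n√(1−ζ²) = 32.9·√(1−0.312) = 27.3 rad/s.
Peak time t_p = π/ω_d = π/27.3 = 0.115 s.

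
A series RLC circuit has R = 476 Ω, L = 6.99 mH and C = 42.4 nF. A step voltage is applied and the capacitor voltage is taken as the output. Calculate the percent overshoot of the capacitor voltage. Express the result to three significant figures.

For a series RLC circuit (capacitor voltage as output), ω_n = 1/√(LC) = 1/√(6.99 mH · 42.4 nF) = 58100 rad/s.
ζ = (R/2)·√(C/L) = (476/2)·√(42.4 nF/6.99 mH) = 0.586.
Overshoot: exp(−π·0.586/√(1−0.586²)) = 0.103, i.e. 10.3%.

%OS ≈ 10.3%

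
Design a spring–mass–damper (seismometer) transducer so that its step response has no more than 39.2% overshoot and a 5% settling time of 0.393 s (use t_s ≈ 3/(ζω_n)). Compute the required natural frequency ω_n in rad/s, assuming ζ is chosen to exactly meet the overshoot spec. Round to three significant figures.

ω_n ≈ 26.7 rad/s

From %OS = 100·exp(−πζ/√(1−ζ²)), invert to get ζ = −ln(OS)/√(π² + ln²(OS)) with OS = 0.392.
−ln 0.392 = 0.9365, so ζ = 0.9365/√(π² + 0.8770) = 0.286.
Then ω_n = 3/(ζ t_s) = 3/(0.286 × 0.393) = 26.7 rad/s.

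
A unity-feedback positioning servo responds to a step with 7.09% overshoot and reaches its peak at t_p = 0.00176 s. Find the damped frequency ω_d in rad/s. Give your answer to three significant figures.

t_p = π/ω_d, so ω_d = π/0.00176 = 1780 rad/s.

ω_d ≈ 1780 rad/s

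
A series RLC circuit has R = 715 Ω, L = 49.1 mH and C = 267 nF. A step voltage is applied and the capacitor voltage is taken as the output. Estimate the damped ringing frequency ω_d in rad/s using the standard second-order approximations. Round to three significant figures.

ω_d ≈ 4820 rad/s

For a series RLC circuit (capacitor voltage as output), ω_n = 1/√(LC) = 1/√(49.1 mH · 267 nF) = 8730 rad/s.
ζ = (R/2)·√(C/L) = (715/2)·√(267 nF/49.1 mH) = 0.834.
ω_d = 8730·√(1 − 0.834²) = 4820 rad/s.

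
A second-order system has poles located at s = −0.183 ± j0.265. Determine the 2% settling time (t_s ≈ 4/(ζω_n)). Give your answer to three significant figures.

t_s ≈ 21.9 s

For poles at −σ ± jω_d, ζω_n = σ = 0.183, so t_s ≈ 4/σ = 21.9 s.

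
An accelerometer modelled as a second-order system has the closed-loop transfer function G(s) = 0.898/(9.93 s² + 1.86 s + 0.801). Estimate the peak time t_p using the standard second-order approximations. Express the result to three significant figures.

Dividing through by 9.93: denominator becomes s² + 0.1873 s + 0.08066.
So ω_n = √0.08066 = 0.284 rad/s and ζ = 0.1873/(2·0.284) = 0.330.
ω_d = ω_n√(1−ζ²) = 0.268 rad/s. t_p = π/ω_d = 11.7 s.

t_p ≈ 11.7 s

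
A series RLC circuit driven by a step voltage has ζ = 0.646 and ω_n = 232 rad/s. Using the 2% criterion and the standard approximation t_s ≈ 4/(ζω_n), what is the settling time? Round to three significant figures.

t_s ≈ 0.0267 s

t_s ≈ 4/(ζω_n) = 4/(0.646 × 232) = 0.0267 s.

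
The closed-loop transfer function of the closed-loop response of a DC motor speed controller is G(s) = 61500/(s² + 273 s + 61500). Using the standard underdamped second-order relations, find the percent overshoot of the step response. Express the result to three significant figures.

%OS ≈ 12.6%

ω_n = √61500 = 248 rad/s; ζ = 273/(2·248) = 0.550.
%OS = 100·exp(−πζ/√(1−ζ²)) = 12.6%.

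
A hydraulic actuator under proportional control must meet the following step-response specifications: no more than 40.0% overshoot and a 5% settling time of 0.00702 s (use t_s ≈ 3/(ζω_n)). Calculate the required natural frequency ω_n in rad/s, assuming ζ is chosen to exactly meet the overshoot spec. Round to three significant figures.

ω_n ≈ 1530 rad/s

From %OS = 100·exp(−πζ/√(1−ζ²)), invert to get ζ = −ln(OS)/√(π² + ln²(OS)) with OS = 0.400.
−ln 0.400 = 0.9163, so ζ = 0.9163/√(π² + 0.8396) = 0.280.
From t_s ≈ 3/(ζω_n): ω_n = 3/(ζ·t_s) = 3/(0.280·0.00702) = 1530 rad/s.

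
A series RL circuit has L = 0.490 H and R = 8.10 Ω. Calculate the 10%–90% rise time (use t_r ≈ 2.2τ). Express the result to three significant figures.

t_r ≈ 0.133 s

τ = L/R = 0.490/8.10 = 0.0605 s.
t_r ≈ 2.2τ = 0.133 s.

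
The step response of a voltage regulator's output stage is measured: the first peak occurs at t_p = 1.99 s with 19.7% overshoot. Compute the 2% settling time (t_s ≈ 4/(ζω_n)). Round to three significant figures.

ζ from %OS: ζ = |ln 0.197|/√(π²+ln²0.197) = 0.459.
t_p = π/ω_d ⇒ ω_d = 1.58 rad/s; then ω_n = ω_d/√(1−ζ²) = 1.78 rad/s.
t_s ≈ 4/(ζω_n) = 4/(0.459·1.78) = 4.90 s.

t_s ≈ 4.90 s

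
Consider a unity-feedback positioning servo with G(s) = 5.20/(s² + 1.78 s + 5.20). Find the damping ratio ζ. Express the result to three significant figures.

Comparing the denominator to s² + 2ζω_n s + ω_n²: ω_n = √5.20 = 2.28 rad/s, and 2ζω_n = 1.78 so ζ = 1.78/(2·2.28) = 0.390.

ζ ≈ 0.390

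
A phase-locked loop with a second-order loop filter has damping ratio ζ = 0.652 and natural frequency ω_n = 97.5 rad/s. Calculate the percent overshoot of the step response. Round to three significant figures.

%OS ≈ 6.71%

For an underdamped second-order system, %OS = 100·exp(−πζ/√(1−ζ²)).
πζ/√(1−ζ²) = π·0.652/√(1−0.425) = 2.701, so %OS = 100·e^(−2.701) = 6.71%.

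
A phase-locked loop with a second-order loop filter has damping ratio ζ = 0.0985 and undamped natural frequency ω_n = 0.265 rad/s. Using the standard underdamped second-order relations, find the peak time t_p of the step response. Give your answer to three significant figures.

The damped frequency is ω_d = ω_n√(1−ζ²) = 0.265·√(1−0.00970) = 0.264 rad/s.
Peak time t_p = π/ω_d = π/0.264 = 11.9 s.

t_p ≈ 11.9 s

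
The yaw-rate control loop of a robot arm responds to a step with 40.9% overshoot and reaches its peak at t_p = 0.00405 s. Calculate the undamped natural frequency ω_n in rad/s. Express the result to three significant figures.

The overshoot fixes ζ = −ln(OS)/√(π²+ln²(OS)) = 0.274.
t_p = π/ω_d ⇒ ω_d = 776 rad/s; then ω_n = ω_d/√(1−ζ²) = 807 rad/s.

ω_n ≈ 807 rad/s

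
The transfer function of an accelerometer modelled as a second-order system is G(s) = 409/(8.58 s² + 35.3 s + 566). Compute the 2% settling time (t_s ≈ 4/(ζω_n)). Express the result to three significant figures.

Dividing through by 8.58: denominator becomes s² + 4.114 s + 65.97.
So ω_n = √65.97 = 8.12 rad/s and ζ = 4.114/(2·8.12) = 0.253.
t_s ≈ 4/(ζω_n) = 1.94 s.

t_s ≈ 1.94 s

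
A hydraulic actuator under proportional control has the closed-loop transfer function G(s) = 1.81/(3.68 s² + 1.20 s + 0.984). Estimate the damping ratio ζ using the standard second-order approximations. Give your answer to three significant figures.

ζ ≈ 0.315

Dividing through by 3.68: denominator becomes s² + 0.3261 s + 0.2674.
So ω_n = √0.2674 = 0.517 rad/s and ζ = 0.3261/(2·0.517) = 0.315.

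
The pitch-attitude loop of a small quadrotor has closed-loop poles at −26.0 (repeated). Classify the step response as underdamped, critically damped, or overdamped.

critically damped

Since there is a repeated negative-real pole, the response is critically damped.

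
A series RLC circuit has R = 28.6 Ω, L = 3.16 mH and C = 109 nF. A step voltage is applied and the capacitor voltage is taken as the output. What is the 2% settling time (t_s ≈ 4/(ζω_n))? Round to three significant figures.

For a series RLC circuit (capacitor voltage as output), ω_n = 1/√(LC) = 1/√(3.16 mH · 109 nF) = 53900 rad/s.
ζ = (R/2)·√(C/L) = (28.6/2)·√(109 nF/3.16 mH) = 0.0840.
t_s ≈ 4/(ζω_n) = 0.000884 s.

t_s ≈ 0.000884 s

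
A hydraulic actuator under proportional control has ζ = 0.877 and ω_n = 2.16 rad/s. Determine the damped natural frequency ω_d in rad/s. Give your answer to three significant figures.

ω_d = ω_n√(1−ζ²) = 2.16·√0.231 = 1.04 rad/s.

ω_d ≈ 1.04 rad/s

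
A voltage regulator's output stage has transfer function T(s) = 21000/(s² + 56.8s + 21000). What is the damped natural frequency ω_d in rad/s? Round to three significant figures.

ω_d ≈ 142 rad/s

ω_n = √21000 = 145 rad/s; ζ = 56.8/(2·145) = 0.196.
ω_d = 145·√(1 − 0.196²) = 142 rad/s.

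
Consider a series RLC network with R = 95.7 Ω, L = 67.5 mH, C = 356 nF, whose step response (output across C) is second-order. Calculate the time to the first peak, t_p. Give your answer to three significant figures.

For a series RLC circuit (capacitor voltage as output), ω_n = 1/√(LC) = 1/√(67.5 mH · 356 nF) = 6450 rad/s.
ζ = (R/2)·√(C/L) = (95.7/2)·√(356 nF/67.5 mH) = 0.110.
The damped frequency ω_d = ω_n√(1−ζ²) = 6410 rad/s. t_p = π/ω_d = 0.000490 s.

t_p ≈ 0.000490 s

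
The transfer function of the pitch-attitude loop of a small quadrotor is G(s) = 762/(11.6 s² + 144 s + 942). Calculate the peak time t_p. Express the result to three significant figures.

t_p ≈ 0.481 s

Dividing through by 11.6: denominator becomes s² + 12.41 s + 81.21.
So ω_n = √81.21 = 9.01 rad/s and ζ = 12.41/(2·9.01) = 0.689.
The damped frequency ω_d = ω_n√(1−ζ²) = 6.53 rad/s. t_p = π/ω_d = 0.481 s.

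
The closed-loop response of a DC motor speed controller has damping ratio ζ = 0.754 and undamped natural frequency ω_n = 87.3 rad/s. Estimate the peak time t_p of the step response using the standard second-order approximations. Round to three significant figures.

t_p ≈ 0.0548 s

The damped frequency is ω_d = ω_n√(1−ζ²) = 87.3·√(1−0.569) = 57.3 rad/s.
Peak time t_p = π/ω_d = π/57.3 = 0.0548 s.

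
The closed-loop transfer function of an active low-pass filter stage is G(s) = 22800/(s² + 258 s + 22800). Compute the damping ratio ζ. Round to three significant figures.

ζ ≈ 0.854

Matching coefficients with s² + 2ζω_n s + ω_n² gives ω_n² = 22800 ⇒ ω_n = 151 rad/s, and ζ = 258/(2ω_n) = 0.854.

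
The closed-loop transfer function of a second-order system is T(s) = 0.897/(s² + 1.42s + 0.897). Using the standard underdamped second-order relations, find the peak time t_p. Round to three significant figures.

t_p ≈ 5.01 s

Comparing the denominator to s² + 2ζω_n s + ω_n²: ω_n = √0.897 = 0.947 rad/s, and 2ζω_n = 1.42 so ζ = 1.42/(2·0.947) = 0.750.
The damped frequency ω_d = ω_n√(1−ζ²) = 0.627 rad/s. Then t_p = π/ω_d = 5.01 s.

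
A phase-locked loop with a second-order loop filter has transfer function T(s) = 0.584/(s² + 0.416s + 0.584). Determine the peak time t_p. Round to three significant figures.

Matching coefficients with s² + 2ζω_n s + ω_n² gives ω_n² = 0.584 ⇒ ω_n = 0.764 rad/s, and ζ = 0.416/(2ω_n) = 0.272.
The damped frequency ω_d = ω_n√(1−ζ²) = 0.735 rad/s. Then t_p = π/ω_d = 4.27 s.

t_p ≈ 4.27 s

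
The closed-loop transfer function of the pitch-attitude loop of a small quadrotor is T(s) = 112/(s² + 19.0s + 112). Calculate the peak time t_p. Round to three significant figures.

t_p ≈ 0.674 s

Matching coefficients with s² + 2ζω_n s + ω_n² gives ω_n² = 112 ⇒ ω_n = 10.6 rad/s, and ζ = 19.0/(2ω_n) = 0.898.
ω_d = ω_n√(1−ζ²) = 4.66 rad/s. Then t_p = π/ω_d = 0.674 s.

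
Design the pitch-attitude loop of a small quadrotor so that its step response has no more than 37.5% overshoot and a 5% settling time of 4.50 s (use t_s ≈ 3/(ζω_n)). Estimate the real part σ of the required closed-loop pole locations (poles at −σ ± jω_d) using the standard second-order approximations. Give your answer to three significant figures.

σ ≈ 0.667

The settling-time spec alone fixes σ = ζω_n = 3/t_s = 3/4.50 = 0.667.
(Overshoot then fixes ζ = 0.298 and hence ω_d = σ·√(1−ζ²)/ζ = 2.14 rad/s.)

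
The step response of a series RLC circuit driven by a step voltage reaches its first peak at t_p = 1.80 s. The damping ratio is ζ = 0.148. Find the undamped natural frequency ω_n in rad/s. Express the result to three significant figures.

Peak time t_p = π/ω_d, so ω_d = π/t_p = π/1.80 = 1.75 rad/s.
ω_n = ω_d/√(1−ζ²) = 1.75/√0.978 = 1.76 rad/s.

ω_n ≈ 1.76 rad/s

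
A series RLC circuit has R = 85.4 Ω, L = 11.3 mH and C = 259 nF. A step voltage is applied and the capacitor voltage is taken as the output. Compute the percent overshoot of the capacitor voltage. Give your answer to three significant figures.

For a series RLC circuit (capacitor voltage as output), ω_n = 1/√(LC) = 1/√(11.3 mH · 259 nF) = 18500 rad/s.
ζ = (R/2)·√(C/L) = (85.4/2)·√(259 nF/11.3 mH) = 0.204.
Overshoot: exp(−π·0.204/√(1−0.204²)) = 0.519, i.e. 51.9%.

%OS ≈ 51.9%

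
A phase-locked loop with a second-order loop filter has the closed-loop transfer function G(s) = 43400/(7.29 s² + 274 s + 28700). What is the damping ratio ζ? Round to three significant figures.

ζ ≈ 0.300

Dividing through by 7.29: denominator becomes s² + 37.59 s + 3937.
So ω_n = √3937 = 62.7 rad/s and ζ = 37.59/(2·62.7) = 0.300.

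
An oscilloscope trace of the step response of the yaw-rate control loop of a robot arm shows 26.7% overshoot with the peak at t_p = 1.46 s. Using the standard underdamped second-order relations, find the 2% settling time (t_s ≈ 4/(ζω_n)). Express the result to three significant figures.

ζ from %OS: ζ = |ln 0.267|/√(π²+ln²0.267) = 0.387.
t_p = π/ω_d ⇒ ω_d = 2.15 rad/s; then ω_n = ω_d/√(1−ζ²) = 2.33 rad/s.
t_s ≈ 4/(ζω_n) = 4/(0.387·2.33) = 4.42 s.

t_s ≈ 4.42 s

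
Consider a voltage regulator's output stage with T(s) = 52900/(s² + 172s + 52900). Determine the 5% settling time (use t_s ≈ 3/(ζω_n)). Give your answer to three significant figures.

Matching coefficients with s² + 2ζω_n s + ω_n² gives ω_n² = 52900 ⇒ ω_n = 230 rad/s, and ζ = 172/(2ω_n) = 0.374.
t_s ≈ 3/(ζω_n) = 3/(0.374·230) = 0.0349 s.

t_s ≈ 0.0349 s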